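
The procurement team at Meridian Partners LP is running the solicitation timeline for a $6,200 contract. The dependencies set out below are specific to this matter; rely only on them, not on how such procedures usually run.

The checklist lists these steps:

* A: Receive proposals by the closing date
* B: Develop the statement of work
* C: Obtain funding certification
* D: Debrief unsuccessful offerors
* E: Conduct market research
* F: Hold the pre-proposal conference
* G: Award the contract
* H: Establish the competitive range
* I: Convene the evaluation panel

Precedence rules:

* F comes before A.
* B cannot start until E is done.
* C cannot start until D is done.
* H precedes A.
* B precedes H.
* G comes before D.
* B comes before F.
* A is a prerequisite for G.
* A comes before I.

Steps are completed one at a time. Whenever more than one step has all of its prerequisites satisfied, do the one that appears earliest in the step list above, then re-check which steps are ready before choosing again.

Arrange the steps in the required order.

E, B, F, H, A, G, D, C, I

E has no prerequisites → E first.
That leaves B as the only ready step → B.
Now F and H have their prerequisites met. F is listed earlier, so F next.
H needed B, now all done → H.
That leaves A as the only ready step → A.
Now G and I have their prerequisites met. G is listed earlier, so G next.
D now also ready, so the ready set is {D, I}; D is listed earlier → D.
C now also ready, so the ready set is {C, I}; C is listed earlier → C.
Next only I has its prerequisites met → I.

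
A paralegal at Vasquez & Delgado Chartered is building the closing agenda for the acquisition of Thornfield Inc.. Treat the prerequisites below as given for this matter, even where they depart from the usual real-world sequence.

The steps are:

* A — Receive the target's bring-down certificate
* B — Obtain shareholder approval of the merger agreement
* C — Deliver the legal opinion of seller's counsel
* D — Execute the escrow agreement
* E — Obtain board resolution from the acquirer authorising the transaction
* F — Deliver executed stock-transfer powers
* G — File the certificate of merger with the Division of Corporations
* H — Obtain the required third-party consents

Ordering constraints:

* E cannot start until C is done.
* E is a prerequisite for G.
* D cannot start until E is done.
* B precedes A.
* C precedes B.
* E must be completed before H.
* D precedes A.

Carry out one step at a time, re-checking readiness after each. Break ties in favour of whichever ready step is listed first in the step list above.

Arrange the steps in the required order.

C B E D A F G H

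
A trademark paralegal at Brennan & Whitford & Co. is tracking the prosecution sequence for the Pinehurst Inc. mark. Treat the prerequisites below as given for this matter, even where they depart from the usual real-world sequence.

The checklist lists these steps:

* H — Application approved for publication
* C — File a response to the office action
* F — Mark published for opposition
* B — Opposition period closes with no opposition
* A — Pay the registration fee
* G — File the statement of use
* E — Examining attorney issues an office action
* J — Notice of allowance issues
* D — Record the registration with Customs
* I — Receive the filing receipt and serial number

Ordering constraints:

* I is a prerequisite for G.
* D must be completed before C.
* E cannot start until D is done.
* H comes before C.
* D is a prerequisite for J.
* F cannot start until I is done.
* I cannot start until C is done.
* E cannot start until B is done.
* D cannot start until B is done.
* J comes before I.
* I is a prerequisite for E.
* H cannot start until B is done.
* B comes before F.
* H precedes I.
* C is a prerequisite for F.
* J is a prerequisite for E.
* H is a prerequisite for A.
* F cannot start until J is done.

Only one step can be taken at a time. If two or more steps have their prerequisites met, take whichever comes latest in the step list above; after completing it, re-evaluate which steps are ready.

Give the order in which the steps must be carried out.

B has no prerequisites → B first.
Now D and H have their prerequisites met. D is listed later, so D next.
J now also ready, so the ready set is {J, H}; J is listed later → J.
H needed B, now all done → H.
Now A and C have their prerequisites met. A is listed later, so A next.
C is the only step now ready → C.
I needed J, C and H, now all done → I.
Ready: E, G and F. E is listed later → E.
Now G and F have their prerequisites met. G is listed later, so G next.
Next only F has its prerequisites met → F.

B → D → J → H → A → C → I → E → G → F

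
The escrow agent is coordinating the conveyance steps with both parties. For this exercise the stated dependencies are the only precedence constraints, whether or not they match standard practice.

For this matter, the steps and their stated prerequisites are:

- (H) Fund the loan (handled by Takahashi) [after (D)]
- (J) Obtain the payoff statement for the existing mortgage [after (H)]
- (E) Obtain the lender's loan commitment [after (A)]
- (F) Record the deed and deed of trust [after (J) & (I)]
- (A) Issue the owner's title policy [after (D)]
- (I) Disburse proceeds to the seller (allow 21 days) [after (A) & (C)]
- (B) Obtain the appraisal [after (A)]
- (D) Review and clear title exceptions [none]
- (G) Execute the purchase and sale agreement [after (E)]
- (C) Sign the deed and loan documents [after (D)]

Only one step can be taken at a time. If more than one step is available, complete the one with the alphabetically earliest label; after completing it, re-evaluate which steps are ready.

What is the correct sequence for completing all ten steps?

(D) (A) (B) (C) (E) (G) (H) (I) (J) (F)

(D) has no prerequisites → (D) first.
(A), (C) and (H) are all available; (A) has the earlier label → (A).
(B) and (E) now also ready, so the ready set is {(B), (C), (E), (H)}; (B) has the earlier label → (B).
Ready: (C), (E) and (H). (C) has the earlier label → (C).
(I) now also ready, so the ready set is {(E), (H), (I)}; (E) has the earlier label → (E).
(G) now also ready, so the ready set is {(G), (H), (I)}; (G) has the earlier label → (G).
Ready: (H) and (I). (H) has the earlier label → (H).
(J) now also ready, so the ready set is {(I), (J)}; (I) has the earlier label → (I).
That leaves (J) as the only ready step → (J).
That leaves (F) as the only ready step → (F).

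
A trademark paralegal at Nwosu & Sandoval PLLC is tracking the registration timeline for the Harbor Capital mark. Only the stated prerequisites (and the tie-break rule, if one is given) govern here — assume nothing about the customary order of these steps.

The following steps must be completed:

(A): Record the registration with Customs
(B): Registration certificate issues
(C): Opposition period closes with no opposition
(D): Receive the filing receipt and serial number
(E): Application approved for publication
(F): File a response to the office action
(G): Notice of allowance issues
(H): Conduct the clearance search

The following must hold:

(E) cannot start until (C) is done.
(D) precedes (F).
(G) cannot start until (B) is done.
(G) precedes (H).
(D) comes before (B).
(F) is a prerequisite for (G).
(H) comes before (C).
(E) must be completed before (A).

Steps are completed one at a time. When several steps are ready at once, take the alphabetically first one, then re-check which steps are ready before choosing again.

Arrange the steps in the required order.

(D), (B), (F), (G), (H), (C), (E), (A)

(D) is the only step with nothing outstanding, so it goes first.
Now (B) and (F) have their prerequisites met. (B) has the earlier label, so (B) next.
(F) is the only step now ready → (F).
That leaves (G) as the only ready step → (G).
(H) needed (G), now all done → (H).
That leaves (C) as the only ready step → (C).
Next only (E) has its prerequisites met → (E).
(A) is the only step now ready → (A).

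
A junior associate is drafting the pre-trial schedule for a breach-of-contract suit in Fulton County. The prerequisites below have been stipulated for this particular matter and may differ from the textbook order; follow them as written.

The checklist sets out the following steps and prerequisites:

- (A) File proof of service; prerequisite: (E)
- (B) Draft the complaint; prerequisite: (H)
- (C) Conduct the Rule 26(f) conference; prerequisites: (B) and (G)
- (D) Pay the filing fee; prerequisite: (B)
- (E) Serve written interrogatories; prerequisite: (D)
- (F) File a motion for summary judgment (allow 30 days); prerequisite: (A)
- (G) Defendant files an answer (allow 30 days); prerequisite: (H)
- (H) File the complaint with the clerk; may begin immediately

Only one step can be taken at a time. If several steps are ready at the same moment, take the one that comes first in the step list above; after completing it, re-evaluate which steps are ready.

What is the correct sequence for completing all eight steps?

(H) is the only step with nothing outstanding, so it goes first.
(B) and (G) are both available; (B) is listed earlier → (B).
Now (D) and (G) have their prerequisites met. (D) is listed earlier, so (D) next.
Ready: (E) and (G). (E) is listed earlier → (E).
Now (A) and (G) have their prerequisites met. (A) is listed earlier, so (A) next.
(F) now also ready, so the ready set is {(F), (G)}; (F) is listed earlier → (F).
(G) is the only step now ready → (G).
Next only (C) has its prerequisites met → (C).

(H) (B) (D) (E) (A) (F) (G) (C)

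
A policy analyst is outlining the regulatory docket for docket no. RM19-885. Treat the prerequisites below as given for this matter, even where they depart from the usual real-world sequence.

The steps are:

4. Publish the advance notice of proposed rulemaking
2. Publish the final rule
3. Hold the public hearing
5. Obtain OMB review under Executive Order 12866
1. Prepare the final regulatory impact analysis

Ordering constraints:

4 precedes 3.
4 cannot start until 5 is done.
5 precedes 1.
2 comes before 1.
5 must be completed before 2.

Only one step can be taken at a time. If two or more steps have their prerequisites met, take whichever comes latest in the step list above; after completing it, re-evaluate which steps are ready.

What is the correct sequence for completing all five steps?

Only 5 has no prerequisites, so it is first.
Ready: 2 and 4. 2 is listed later → 2.
1 now also ready, so the ready set is {1, 4}; 1 is listed later → 1.
Next only 4 has its prerequisites met → 4.
3 is the only step now ready → 3.

5 → 2 → 1 → 4 → 3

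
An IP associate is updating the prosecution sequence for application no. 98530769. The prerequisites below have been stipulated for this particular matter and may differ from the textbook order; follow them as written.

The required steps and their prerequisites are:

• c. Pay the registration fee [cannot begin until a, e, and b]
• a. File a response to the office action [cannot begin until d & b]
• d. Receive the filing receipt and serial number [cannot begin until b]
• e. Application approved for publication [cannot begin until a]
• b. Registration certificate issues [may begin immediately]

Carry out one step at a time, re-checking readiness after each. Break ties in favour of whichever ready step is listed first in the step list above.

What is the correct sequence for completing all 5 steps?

b → d → a → e → c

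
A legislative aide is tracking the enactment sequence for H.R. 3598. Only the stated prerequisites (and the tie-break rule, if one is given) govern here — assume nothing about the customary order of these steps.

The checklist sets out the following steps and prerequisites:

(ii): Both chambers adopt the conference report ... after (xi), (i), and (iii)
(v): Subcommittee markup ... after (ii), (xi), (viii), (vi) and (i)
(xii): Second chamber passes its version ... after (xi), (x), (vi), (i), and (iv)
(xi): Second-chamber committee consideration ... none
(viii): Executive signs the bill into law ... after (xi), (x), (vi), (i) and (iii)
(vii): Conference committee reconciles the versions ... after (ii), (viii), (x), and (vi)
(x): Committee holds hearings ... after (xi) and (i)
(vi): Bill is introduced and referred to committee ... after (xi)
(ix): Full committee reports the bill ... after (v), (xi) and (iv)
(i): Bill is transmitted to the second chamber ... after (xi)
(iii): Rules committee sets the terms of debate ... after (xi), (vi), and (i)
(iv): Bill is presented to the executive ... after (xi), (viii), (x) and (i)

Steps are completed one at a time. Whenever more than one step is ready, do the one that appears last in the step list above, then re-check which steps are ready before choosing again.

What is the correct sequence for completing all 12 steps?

(xi) is the only step with nothing outstanding, so it goes first.
(i) and (vi) are both available; (i) is listed later → (i).
(vi) and (x) are both available; (vi) is listed later → (vi).
Now (iii) and (x) have their prerequisites met. (iii) is listed later, so (iii) next.
(ii) now also ready, so the ready set is {(x), (ii)}; (x) is listed later → (x).
(viii) now also ready, so the ready set is {(viii), (ii)}; (viii) is listed later → (viii).
Ready: (iv) and (ii). (iv) is listed later → (iv).
Ready: (xii) and (ii). (xii) is listed later → (xii).
Next only (ii) has its prerequisites met → (ii).
Now (vii) and (v) have their prerequisites met. (vii) is listed later, so (vii) next.
(v) is the only step now ready → (v).
(ix) is the only step now ready → (ix).

(xi) → (i) → (vi) → (iii) → (x) → (viii) → (iv) → (xii) → (ii) → (vii) → (v) → (ix)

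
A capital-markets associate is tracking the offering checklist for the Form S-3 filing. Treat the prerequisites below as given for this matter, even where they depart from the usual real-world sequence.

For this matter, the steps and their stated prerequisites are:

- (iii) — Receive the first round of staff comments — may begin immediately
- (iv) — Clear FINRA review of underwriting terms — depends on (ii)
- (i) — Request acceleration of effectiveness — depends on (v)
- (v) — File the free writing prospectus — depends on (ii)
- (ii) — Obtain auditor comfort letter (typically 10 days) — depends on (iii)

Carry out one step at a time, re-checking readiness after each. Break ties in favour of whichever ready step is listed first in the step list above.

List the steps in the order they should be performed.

(iii) is the only step with nothing outstanding, so it goes first.
(ii) is the only step now ready → (ii).
(iv) and (v) are both available; (iv) is listed earlier → (iv).
(v) needed (ii), now all done → (v).
That leaves (i) as the only ready step → (i).

(iii) → (ii) → (iv) → (v) → (i)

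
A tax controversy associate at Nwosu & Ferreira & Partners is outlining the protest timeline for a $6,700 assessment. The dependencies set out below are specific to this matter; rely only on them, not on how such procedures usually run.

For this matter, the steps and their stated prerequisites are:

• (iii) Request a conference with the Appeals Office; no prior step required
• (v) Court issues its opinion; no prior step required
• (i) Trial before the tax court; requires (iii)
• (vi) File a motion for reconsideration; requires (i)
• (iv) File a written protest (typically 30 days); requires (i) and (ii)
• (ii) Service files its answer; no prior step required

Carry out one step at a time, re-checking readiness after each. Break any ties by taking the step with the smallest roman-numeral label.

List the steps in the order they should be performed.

(ii), (iii) and (v) have no prerequisites; (ii) has the earlier label, so (ii) is first.
Now (iii) and (v) have their prerequisites met. (iii) has the earlier label, so (iii) next.
Ready: (i) and (v). (i) has the earlier label → (i).
Ready: (iv), (v) and (vi). (iv) has the earlier label → (iv).
Now (v) and (vi) have their prerequisites met. (v) has the earlier label, so (v) next.
(vi) needed (i), now all done → (vi).

(ii), (iii), (i), (iv), (v), (vi)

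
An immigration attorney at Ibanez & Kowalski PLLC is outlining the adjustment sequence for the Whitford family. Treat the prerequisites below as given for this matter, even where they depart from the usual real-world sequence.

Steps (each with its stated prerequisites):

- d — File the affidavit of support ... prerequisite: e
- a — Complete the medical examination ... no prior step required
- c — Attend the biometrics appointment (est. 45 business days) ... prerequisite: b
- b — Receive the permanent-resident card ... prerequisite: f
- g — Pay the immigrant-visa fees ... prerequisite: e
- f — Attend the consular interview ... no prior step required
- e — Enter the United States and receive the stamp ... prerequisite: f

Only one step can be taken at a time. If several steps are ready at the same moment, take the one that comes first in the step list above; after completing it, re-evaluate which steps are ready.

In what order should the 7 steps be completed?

Nothing is required for a and f. a is listed earlier → a first.
f is the only step now ready → f.
Ready: b and e. b is listed earlier → b.
Now c and e have their prerequisites met. c is listed earlier, so c next.
e is the only step now ready → e.
Now d and g have their prerequisites met. d is listed earlier, so d next.
Next only g has its prerequisites met → g.

a f b c e d g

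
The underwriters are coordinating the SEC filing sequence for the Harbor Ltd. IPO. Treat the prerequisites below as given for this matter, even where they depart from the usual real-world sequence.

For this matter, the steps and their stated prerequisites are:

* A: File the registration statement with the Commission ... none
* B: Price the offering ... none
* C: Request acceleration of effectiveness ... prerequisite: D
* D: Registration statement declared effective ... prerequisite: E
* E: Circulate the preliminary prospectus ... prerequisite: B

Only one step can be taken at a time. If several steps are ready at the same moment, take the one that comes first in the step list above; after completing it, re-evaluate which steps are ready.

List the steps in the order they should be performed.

A, B, E, D, C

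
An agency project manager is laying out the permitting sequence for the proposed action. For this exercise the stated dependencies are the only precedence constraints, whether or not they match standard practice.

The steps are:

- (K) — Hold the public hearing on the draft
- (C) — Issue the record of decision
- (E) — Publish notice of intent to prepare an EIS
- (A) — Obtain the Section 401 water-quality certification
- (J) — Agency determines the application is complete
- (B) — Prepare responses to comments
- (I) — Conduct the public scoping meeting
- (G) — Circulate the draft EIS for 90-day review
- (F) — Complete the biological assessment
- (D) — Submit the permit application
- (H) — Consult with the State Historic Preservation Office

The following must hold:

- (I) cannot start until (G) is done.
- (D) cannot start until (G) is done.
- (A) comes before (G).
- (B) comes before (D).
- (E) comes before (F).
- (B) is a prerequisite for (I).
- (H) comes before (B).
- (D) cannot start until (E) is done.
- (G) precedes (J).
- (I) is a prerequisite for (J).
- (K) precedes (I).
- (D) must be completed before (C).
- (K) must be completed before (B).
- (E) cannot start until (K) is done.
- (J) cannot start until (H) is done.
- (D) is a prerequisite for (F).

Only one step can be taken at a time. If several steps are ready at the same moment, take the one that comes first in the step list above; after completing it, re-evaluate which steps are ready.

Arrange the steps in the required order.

(K) (E) (A) (G) (H) (B) (I) (J) (D) (C) (F)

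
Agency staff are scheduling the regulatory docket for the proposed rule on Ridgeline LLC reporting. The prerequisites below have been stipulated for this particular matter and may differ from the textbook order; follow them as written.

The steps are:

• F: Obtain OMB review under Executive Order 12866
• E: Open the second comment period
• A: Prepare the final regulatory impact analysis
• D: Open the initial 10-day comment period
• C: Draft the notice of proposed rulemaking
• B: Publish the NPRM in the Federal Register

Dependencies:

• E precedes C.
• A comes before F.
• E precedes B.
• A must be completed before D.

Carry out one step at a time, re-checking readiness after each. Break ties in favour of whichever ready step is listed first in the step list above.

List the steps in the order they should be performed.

E and A have no prerequisites; E is listed earlier, so E is first.
A, C and B are all available; A is listed earlier → A.
F and D now also ready, so the ready set is {F, D, C, B}; F is listed earlier → F.
Ready: D, C and B. D is listed earlier → D.
C and B are both available; C is listed earlier → C.
That leaves B as the only ready step → B.

E → A → F → D → C → B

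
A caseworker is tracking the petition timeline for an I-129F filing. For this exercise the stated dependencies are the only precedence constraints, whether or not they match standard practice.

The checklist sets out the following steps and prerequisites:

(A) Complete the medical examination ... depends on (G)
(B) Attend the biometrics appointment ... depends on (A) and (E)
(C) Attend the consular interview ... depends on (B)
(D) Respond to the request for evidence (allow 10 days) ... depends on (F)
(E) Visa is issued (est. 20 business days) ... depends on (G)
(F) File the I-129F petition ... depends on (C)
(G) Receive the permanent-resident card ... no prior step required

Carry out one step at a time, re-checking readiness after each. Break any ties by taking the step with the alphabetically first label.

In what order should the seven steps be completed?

(G) (A) (E) (B) (C) (F) (D)

Only (G) has no prerequisites, so it is first.
(A) and (E) are both available; (A) has the earlier label → (A).
That leaves (E) as the only ready step → (E).
(B) is the only step now ready → (B).
That leaves (C) as the only ready step → (C).
(F) is the only step now ready → (F).
(D) needed (F), now all done → (D).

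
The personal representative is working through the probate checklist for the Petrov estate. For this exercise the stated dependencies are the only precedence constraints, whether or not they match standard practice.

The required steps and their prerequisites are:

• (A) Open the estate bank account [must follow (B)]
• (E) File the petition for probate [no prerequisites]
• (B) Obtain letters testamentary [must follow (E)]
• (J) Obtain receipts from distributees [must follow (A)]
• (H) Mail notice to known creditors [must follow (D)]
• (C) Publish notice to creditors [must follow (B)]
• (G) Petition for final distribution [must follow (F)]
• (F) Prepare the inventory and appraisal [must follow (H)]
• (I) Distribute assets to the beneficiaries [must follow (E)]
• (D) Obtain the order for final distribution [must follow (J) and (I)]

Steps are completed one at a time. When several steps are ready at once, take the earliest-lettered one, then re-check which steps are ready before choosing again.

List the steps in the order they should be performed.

(E), (B), (A), (C), (I), (J), (D), (H), (F), (G)

(E) is the only step with nothing outstanding, so it goes first.
Now (B) and (I) have their prerequisites met. (B) has the earlier label, so (B) next.
(A) and (C) now also ready, so the ready set is {(A), (C), (I)}; (A) has the earlier label → (A).
Now (C), (I) and (J) have their prerequisites met. (C) has the earlier label, so (C) next.
Ready: (I) and (J). (I) has the earlier label → (I).
(J) needed (A), now all done → (J).
(D) needed (I) and (J), now all done → (D).
(H) is the only step now ready → (H).
(F) needed (H), now all done → (F).
(G) needed (F), now all done → (G).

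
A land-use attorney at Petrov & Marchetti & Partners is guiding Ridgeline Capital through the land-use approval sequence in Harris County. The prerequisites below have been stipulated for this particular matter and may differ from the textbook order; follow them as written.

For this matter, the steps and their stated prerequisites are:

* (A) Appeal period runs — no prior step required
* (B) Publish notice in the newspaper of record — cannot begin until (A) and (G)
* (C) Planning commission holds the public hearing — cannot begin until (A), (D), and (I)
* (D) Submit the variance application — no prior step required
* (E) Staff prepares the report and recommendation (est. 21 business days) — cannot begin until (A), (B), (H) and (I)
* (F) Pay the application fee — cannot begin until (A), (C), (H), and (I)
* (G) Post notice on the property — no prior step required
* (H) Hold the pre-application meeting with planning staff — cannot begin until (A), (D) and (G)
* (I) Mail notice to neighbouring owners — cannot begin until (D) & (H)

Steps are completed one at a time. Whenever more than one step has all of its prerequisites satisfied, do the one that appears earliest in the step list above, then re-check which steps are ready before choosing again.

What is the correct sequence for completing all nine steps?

(A) → (D) → (G) → (B) → (H) → (I) → (C) → (E) → (F)

Nothing is required for (A), (D) and (G). (A) is listed earlier → (A) first.
Ready: (D) and (G). (D) is listed earlier → (D).
That leaves (G) as the only ready step → (G).
Now (B) and (H) have their prerequisites met. (B) is listed earlier, so (B) next.
(H) is the only step now ready → (H).
(I) needed (D) and (H), now all done → (I).
Now (C) and (E) have their prerequisites met. (C) is listed earlier, so (C) next.
Ready: (E) and (F). (E) is listed earlier → (E).
Next only (F) has its prerequisites met → (F).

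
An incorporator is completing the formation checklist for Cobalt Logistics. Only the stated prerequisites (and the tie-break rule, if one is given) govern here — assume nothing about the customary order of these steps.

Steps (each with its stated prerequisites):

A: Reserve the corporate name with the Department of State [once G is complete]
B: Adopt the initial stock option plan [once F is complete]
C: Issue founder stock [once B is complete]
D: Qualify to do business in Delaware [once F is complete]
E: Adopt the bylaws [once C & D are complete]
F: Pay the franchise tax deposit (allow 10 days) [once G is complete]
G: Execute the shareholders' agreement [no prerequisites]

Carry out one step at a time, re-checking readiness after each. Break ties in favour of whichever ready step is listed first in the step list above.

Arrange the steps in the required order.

G, A, F, B, C, D, E

G is the only step with nothing outstanding, so it goes first.
Now A and F have their prerequisites met. A is listed earlier, so A next.
Next only F has its prerequisites met → F.
Ready: B and D. B is listed earlier → B.
C and D are both available; C is listed earlier → C.
Next only D has its prerequisites met → D.
E needed C and D, now all done → E.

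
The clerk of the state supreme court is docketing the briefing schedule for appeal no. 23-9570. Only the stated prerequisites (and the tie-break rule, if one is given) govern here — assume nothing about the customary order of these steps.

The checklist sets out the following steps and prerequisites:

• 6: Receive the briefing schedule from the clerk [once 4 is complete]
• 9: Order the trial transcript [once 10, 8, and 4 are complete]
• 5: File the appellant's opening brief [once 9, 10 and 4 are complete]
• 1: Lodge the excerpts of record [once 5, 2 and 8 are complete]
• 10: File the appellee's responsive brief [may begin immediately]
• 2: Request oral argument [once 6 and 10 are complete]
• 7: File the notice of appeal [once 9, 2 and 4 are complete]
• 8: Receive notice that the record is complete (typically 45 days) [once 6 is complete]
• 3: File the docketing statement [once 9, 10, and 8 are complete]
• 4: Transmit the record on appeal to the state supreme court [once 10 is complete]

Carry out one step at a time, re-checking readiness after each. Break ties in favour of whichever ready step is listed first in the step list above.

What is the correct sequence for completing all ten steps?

Only 10 has no prerequisites, so it is first.
4 needed 10, now all done → 4.
6 needed 4, now all done → 6.
2 and 8 are both available; 2 is listed earlier → 2.
That leaves 8 as the only ready step → 8.
Next only 9 has its prerequisites met → 9.
Ready: 5, 7 and 3. 5 is listed earlier → 5.
1 now also ready, so the ready set is {1, 7, 3}; 1 is listed earlier → 1.
Ready: 7 and 3. 7 is listed earlier → 7.
3 needed 9, 10 and 8, now all done → 3.

10 4 6 2 8 9 5 1 7 3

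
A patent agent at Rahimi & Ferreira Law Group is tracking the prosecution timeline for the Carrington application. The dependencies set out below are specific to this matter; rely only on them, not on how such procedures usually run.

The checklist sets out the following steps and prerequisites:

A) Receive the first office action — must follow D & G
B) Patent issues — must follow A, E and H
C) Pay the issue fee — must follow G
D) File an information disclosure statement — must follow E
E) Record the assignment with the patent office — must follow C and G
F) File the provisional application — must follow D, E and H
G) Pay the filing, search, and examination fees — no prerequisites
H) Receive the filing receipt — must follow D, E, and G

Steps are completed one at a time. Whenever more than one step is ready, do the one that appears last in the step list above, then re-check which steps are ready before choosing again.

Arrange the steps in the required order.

G, C, E, D, H, F, A, B

Only G has no prerequisites, so it is first.
Next only C has its prerequisites met → C.
E needed G and C, now all done → E.
Next only D has its prerequisites met → D.
Ready: H and A. H is listed later → H.
Now F and A have their prerequisites met. F is listed later, so F next.
Next only A has its prerequisites met → A.
B needed H, E and A, now all done → B.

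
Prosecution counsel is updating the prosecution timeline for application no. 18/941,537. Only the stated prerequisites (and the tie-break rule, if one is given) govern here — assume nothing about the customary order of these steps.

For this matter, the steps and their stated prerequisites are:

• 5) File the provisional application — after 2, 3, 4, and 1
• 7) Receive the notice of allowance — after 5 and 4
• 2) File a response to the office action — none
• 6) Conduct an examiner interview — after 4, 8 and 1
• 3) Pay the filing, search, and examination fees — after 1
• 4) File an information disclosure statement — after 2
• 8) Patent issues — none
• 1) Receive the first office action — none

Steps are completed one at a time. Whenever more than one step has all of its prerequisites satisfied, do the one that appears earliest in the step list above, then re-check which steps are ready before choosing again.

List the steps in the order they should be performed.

Nothing is required for 2, 8 and 1. 2 is listed earlier → 2 first.
4 now also ready, so the ready set is {4, 8, 1}; 4 is listed earlier → 4.
Now 8 and 1 have their prerequisites met. 8 is listed earlier, so 8 next.
That leaves 1 as the only ready step → 1.
6 and 3 are both available; 6 is listed earlier → 6.
3 is the only step now ready → 3.
5 is the only step now ready → 5.
Next only 7 has its prerequisites met → 7.

2, 4, 8, 1, 6, 3, 5, 7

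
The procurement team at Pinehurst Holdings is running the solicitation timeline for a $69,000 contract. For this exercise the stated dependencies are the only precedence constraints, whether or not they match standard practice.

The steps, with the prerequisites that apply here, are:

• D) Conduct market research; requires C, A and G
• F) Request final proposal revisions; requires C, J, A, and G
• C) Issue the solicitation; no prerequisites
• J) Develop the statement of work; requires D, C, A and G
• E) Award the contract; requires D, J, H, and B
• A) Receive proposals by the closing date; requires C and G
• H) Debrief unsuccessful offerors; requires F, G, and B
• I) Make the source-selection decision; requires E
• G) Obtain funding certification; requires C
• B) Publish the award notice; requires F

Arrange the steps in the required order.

C G A D J F B H E I

C has no prerequisites → C first.
G needed C, now all done → G.
A needed C and G, now all done → A.
D needed C, A and G, now all done → D.
J is the only step now ready → J.
F is the only step now ready → F.
Next only B has its prerequisites met → B.
H needed F, G and B, now all done → H.
E needed D, J, H and B, now all done → E.
I needed E, now all done → I.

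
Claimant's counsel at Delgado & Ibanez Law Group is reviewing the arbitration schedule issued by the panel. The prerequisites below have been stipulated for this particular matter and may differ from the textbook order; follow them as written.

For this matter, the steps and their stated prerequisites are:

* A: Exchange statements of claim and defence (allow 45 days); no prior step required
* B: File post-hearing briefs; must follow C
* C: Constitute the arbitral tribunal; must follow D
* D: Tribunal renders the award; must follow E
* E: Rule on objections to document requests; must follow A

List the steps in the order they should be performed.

Only A has no prerequisites, so it is first.
Next only E has its prerequisites met → E.
Next only D has its prerequisites met → D.
C is the only step now ready → C.
B is the only step now ready → B.

A E D C B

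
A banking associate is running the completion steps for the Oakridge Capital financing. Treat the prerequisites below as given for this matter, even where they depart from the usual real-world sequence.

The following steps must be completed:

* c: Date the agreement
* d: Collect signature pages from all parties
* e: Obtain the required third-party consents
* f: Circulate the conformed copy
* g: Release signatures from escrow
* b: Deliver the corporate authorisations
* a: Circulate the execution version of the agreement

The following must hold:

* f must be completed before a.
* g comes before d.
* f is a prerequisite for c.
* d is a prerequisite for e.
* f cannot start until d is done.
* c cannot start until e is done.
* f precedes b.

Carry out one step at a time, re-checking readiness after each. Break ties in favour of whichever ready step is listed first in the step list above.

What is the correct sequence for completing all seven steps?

g, d, e, f, c, b, a

Only g has no prerequisites, so it is first.
That leaves d as the only ready step → d.
Ready: e and f. e is listed earlier → e.
That leaves f as the only ready step → f.
c, b and a are all available; c is listed earlier → c.
Ready: b and a. b is listed earlier → b.
That leaves a as the only ready step → a.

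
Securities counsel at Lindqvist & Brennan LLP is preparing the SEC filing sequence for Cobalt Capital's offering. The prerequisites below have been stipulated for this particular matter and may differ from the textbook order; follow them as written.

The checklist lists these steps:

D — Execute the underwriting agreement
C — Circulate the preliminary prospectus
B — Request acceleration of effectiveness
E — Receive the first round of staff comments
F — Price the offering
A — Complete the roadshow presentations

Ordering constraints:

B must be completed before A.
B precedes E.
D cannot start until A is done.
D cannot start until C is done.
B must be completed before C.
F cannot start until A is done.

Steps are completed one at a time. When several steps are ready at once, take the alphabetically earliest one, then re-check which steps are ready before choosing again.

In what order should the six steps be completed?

Only B has no prerequisites, so it is first.
A, C and E are all available; A has the earlier label → A.
F now also ready, so the ready set is {C, E, F}; C has the earlier label → C.
D now also ready, so the ready set is {D, E, F}; D has the earlier label → D.
Now E and F have their prerequisites met. E has the earlier label, so E next.
F is the only step now ready → F.

B, A, C, D, E, F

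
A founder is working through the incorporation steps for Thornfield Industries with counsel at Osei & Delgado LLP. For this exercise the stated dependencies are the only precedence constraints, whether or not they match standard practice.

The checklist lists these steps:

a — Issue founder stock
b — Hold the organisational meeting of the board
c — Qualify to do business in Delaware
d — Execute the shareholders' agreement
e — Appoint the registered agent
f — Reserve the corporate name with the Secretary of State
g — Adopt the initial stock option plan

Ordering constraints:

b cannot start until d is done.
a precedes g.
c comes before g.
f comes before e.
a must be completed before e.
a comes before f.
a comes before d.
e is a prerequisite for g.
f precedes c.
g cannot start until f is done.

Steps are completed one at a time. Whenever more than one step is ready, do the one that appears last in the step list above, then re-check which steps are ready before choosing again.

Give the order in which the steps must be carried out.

a → f → e → d → c → g → b

a has no prerequisites → a first.
Now f and d have their prerequisites met. f is listed later, so f next.
e and c now also ready, so the ready set is {e, d, c}; e is listed later → e.
Ready: d and c. d is listed later → d.
Ready: c and b. c is listed later → c.
g now also ready, so the ready set is {g, b}; g is listed later → g.
b needed d, now all done → b.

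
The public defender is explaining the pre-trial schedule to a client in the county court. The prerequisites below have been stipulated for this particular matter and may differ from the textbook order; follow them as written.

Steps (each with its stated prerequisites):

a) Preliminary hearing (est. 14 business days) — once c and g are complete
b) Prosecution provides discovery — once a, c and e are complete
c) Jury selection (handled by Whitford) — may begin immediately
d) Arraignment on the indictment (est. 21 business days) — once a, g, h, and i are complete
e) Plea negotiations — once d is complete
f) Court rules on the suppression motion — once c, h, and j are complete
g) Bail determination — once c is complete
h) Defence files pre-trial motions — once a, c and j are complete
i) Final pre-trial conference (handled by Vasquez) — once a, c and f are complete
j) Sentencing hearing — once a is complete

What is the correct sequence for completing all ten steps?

c has no prerequisites → c first.
g needed c, now all done → g.
a needed c and g, now all done → a.
j needed a, now all done → j.
h is the only step now ready → h.
That leaves f as the only ready step → f.
That leaves i as the only ready step → i.
d needed a, g, h and i, now all done → d.
e is the only step now ready → e.
That leaves b as the only ready step → b.

c, g, a, j, h, f, i, d, e, b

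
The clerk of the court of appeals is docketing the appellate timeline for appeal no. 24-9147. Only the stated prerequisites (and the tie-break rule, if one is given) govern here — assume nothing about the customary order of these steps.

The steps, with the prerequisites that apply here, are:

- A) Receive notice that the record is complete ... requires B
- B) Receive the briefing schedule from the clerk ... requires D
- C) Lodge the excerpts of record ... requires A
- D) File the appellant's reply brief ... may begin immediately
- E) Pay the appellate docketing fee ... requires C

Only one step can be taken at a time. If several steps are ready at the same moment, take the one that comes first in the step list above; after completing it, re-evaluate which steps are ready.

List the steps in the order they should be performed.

D is the only step with nothing outstanding, so it goes first.
B is the only step now ready → B.
A is the only step now ready → A.
C is the only step now ready → C.
E needed C, now all done → E.

D B A C E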